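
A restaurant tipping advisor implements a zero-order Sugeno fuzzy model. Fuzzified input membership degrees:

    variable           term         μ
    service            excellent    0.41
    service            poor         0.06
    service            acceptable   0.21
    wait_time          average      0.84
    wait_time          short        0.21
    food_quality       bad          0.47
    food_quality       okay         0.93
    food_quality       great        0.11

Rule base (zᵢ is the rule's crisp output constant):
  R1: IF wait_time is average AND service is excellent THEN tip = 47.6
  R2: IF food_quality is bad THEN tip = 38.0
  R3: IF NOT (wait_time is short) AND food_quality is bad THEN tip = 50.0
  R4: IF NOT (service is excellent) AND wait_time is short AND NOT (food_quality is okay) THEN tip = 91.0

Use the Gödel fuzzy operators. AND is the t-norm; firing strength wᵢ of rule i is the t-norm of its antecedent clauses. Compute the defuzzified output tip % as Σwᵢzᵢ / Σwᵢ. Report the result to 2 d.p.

R1 (z=47.6): average=0.84, excellent=0.41; AND[min(a, b)] → w = 0.41
R2 (z=38.0): bad=0.47 → w = 0.47
R3 (z=50.0): ¬short=1−0.21=0.79, bad=0.47; AND[min(a, b)] → w = 0.47
R4 (z=91.0): ¬excellent=1−0.41=0.59, short=0.21, ¬okay=1−0.93=0.07; AND[min(a, b)] → w = 0.07
Weighted average = (0.41·47.6 + 0.47·38.0 + 0.47·50.0 + 0.07·91.0) / (0.41 + 0.47 + 0.47 + 0.07)
  = 67.2460 / 1.4200 = 47.36

47.36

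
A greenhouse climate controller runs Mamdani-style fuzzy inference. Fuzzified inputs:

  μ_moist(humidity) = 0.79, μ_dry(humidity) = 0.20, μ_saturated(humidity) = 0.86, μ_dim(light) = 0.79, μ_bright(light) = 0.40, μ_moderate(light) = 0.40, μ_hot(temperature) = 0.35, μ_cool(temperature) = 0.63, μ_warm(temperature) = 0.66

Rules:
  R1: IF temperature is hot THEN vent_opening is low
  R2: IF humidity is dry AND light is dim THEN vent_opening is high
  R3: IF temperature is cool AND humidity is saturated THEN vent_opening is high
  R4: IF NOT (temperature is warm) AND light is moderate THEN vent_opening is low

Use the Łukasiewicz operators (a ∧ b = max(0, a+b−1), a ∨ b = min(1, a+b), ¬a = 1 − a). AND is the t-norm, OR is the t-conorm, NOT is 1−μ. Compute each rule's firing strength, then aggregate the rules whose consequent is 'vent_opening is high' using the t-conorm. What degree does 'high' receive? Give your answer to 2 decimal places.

R1: hot=0.35 → w = 0.35
R2: dry=0.20, dim=0.79; AND[max(0, a+b−1)] → w = 0.00
R3: cool=0.63, saturated=0.86; AND[max(0, a+b−1)] → w = 0.49
R4: ¬warm=1−0.66=0.34, moderate=0.40; AND[max(0, a+b−1)] → w = 0.00
Rules with consequent 'high': {R2, R3} → strengths 0.00, 0.49
Aggregate via t-conorm [min(1, a+b)]: 0.49

0.49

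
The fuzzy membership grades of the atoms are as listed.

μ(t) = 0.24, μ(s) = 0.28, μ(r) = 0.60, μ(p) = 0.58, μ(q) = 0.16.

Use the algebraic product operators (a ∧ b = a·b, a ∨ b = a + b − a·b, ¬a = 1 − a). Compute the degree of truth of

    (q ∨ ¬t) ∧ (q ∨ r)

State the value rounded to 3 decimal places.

¬t = 1 − 0.2400 = 0.7600
q ∨ ¬t = a + b − a·b on (0.1600, 0.7600) = 0.7984
q ∨ r = a + b − a·b on (0.1600, 0.6000) = 0.6640
(q ∨ ¬t) ∧ (q ∨ r) = a·b on (0.7984, 0.6640) = 0.5301

0.530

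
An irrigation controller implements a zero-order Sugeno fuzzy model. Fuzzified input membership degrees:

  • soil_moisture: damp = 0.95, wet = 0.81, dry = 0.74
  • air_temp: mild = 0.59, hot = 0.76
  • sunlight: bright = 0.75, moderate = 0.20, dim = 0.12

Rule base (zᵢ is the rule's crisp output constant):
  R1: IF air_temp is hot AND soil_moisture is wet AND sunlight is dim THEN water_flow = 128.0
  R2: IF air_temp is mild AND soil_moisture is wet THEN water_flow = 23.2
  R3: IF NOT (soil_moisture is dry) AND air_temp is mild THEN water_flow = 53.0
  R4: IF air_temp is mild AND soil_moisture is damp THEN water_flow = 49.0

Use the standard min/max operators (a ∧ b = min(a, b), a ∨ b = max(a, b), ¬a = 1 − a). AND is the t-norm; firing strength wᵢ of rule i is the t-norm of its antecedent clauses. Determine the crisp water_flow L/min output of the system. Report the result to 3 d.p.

R1 (z=128.0): hot=0.76, wet=0.81, dim=0.12; AND[min(a, b)] → w = 0.12
R2 (z=23.2): mild=0.59, wet=0.81; AND[min(a, b)] → w = 0.59
R3 (z=53.0): ¬dry=1−0.74=0.26, mild=0.59; AND[min(a, b)] → w = 0.26
R4 (z=49.0): mild=0.59, damp=0.95; AND[min(a, b)] → w = 0.59
Weighted average = (0.12·128.0 + 0.59·23.2 + 0.26·53.0 + 0.59·49.0) / (0.12 + 0.59 + 0.26 + 0.59)
  = 71.7380 / 1.5600 = 45.986

45.986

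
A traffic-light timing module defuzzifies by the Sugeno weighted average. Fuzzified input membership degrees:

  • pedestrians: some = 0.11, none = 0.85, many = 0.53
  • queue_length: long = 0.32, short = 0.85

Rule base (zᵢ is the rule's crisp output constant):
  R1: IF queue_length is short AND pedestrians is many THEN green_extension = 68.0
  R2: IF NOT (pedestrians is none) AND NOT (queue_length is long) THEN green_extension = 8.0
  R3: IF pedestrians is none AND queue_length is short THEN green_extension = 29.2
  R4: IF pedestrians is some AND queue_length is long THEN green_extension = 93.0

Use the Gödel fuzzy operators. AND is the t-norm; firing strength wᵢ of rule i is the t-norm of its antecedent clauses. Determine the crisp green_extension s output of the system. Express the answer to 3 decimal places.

44.079

R1 (z=68.0): short=0.85, many=0.53; AND[min(a, b)] → w = 0.53
R2 (z=8.0): ¬none=1−0.85=0.15, ¬long=1−0.32=0.68; AND[min(a, b)] → w = 0.15
R3 (z=29.2): none=0.85, short=0.85; AND[min(a, b)] → w = 0.85
R4 (z=93.0): some=0.11, long=0.32; AND[min(a, b)] → w = 0.11
Weighted average = (0.53·68.0 + 0.15·8.0 + 0.85·29.2 + 0.11·93.0) / (0.53 + 0.15 + 0.85 + 0.11)
  = 72.2900 / 1.6400 = 44.079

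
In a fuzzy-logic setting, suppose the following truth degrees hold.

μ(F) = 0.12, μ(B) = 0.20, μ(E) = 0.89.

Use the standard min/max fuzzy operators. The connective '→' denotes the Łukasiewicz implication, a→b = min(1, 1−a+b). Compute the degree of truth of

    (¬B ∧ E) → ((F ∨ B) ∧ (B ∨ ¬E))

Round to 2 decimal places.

¬B = 1 − 0.20 = 0.80
¬B ∧ E = min(a, b) on (0.80, 0.89) = 0.80
F ∨ B = max(a, b) on (0.12, 0.20) = 0.20
¬E = 1 − 0.89 = 0.11
B ∨ ¬E = max(a, b) on (0.20, 0.11) = 0.20
(F ∨ B) ∧ (B ∨ ¬E) = min(a, b) on (0.20, 0.20) = 0.20
(¬B ∧ E) → ((F ∨ B) ∧ (B ∨ ¬E))  [Łukasiewicz: min(1, 1−a+b)] with a=0.80, b=0.20 → 0.40

0.40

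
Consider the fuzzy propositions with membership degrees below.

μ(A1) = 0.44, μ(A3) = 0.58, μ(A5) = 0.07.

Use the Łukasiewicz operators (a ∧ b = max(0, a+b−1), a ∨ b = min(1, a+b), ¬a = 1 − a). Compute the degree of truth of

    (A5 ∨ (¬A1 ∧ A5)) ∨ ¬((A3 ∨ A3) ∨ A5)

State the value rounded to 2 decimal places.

0.07

¬A1 = 1 − 0.44 = 0.56
¬A1 ∧ A5 = max(0, a+b−1) on (0.56, 0.07) = 0.00
A5 ∨ (¬A1 ∧ A5) = min(1, a+b) on (0.07, 0.00) = 0.07
A3 ∨ A3 = min(1, a+b) on (0.58, 0.58) = 1.00
(A3 ∨ A3) ∨ A5 = min(1, a+b) on (1.00, 0.07) = 1.00
¬((A3 ∨ A3) ∨ A5) = 1 − 1.00 = 0.00
(A5 ∨ (¬A1 ∧ A5)) ∨ ¬((A3 ∨ A3) ∨ A5) = min(1, a+b) on (0.07, 0.00) = 0.07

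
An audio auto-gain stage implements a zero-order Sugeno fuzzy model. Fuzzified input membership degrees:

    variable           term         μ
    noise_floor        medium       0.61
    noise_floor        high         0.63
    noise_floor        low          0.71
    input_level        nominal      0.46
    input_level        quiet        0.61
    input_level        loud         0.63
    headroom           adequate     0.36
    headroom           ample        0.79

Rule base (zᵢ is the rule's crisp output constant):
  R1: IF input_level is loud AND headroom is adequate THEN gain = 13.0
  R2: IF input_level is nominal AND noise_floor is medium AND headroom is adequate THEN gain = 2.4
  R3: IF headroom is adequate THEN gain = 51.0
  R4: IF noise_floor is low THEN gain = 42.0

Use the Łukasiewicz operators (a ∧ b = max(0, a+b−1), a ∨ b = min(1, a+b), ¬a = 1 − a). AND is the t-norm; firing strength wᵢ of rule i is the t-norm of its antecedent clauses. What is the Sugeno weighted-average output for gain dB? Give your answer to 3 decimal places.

R1 (z=13.0): loud=0.63, adequate=0.36; AND[max(0, a+b−1)] → w = 0.00
R2 (z=2.4): nominal=0.46, medium=0.61, adequate=0.36; AND[max(0, a+b−1)] → w = 0.00
R3 (z=51.0): adequate=0.36 → w = 0.36
R4 (z=42.0): low=0.71 → w = 0.71
Weighted average = (0.00·13.0 + 0.00·2.4 + 0.36·51.0 + 0.71·42.0) / (0.00 + 0.00 + 0.36 + 0.71)
  = 48.1800 / 1.0700 = 45.028

45.028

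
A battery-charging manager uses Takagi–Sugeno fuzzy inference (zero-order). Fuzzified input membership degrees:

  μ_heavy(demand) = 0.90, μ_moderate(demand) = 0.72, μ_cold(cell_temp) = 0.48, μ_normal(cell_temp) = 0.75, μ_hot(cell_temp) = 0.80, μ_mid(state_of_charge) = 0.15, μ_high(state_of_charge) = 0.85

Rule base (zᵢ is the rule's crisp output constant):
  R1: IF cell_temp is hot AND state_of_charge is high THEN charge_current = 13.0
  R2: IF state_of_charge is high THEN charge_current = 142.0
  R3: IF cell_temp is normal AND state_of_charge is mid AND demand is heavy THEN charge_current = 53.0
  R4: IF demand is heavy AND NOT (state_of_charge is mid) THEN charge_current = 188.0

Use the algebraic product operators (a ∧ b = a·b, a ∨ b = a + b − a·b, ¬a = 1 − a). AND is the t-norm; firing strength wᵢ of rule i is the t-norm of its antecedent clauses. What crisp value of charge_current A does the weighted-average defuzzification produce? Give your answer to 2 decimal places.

116.32

R1 (z=13.0): hot=0.80, high=0.85; AND[a·b] → w = 0.6800
R2 (z=142.0): high=0.85 → w = 0.8500
R3 (z=53.0): normal=0.75, mid=0.15, heavy=0.90; AND[a·b] → w = 0.1012
R4 (z=188.0): heavy=0.90, ¬mid=1−0.15=0.85; AND[a·b] → w = 0.7650
Weighted average = (0.6800·13.0 + 0.8500·142.0 + 0.1012·53.0 + 0.7650·188.0) / (0.6800 + 0.8500 + 0.1012 + 0.7650)
  = 278.7262 / 2.3963 = 116.32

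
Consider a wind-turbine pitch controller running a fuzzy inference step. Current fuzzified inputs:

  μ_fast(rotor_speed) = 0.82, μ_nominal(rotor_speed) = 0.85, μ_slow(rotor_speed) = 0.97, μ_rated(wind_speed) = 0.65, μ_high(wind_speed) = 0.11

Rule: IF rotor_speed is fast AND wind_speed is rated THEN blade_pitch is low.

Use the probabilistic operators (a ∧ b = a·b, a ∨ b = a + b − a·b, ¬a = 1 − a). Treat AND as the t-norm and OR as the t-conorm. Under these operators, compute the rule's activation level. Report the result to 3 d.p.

0.533

firing strength: fast=0.82, rated=0.65; AND[a·b] → w = 0.5330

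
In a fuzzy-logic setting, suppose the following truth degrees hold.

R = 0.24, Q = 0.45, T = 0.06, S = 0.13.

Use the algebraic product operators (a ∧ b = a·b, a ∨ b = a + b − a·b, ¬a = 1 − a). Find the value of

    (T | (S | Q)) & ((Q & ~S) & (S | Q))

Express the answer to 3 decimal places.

0.112

S | Q = a + b − a·b on (0.1300, 0.4500) = 0.5215
T | (S | Q) = a + b − a·b on (0.0600, 0.5215) = 0.5502
~S = 1 − 0.1300 = 0.8700
Q & ~S = a·b on (0.4500, 0.8700) = 0.3915
S | Q = a + b − a·b on (0.1300, 0.4500) = 0.5215
(Q & ~S) & (S | Q) = a·b on (0.3915, 0.5215) = 0.2042
(T | (S | Q)) & ((Q & ~S) & (S | Q)) = a·b on (0.5502, 0.2042) = 0.1123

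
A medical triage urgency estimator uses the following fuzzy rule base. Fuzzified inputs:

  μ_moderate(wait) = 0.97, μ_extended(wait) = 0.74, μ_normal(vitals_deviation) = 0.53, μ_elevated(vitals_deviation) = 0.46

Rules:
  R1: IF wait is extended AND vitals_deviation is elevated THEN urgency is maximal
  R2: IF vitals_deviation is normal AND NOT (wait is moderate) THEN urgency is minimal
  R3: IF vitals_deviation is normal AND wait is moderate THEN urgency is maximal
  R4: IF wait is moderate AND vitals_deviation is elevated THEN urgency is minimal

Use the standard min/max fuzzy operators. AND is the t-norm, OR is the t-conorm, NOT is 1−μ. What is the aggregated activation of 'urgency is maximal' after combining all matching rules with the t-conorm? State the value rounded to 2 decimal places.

0.53

R1: extended=0.74, elevated=0.46; AND[min(a, b)] → w = 0.46
R2: normal=0.53, ¬moderate=1−0.97=0.03; AND[min(a, b)] → w = 0.03
R3: normal=0.53, moderate=0.97; AND[min(a, b)] → w = 0.53
R4: moderate=0.97, elevated=0.46; AND[min(a, b)] → w = 0.46
Rules with consequent 'maximal': {R1, R3} → strengths 0.46, 0.53
Aggregate via t-conorm [max(a, b)]: 0.53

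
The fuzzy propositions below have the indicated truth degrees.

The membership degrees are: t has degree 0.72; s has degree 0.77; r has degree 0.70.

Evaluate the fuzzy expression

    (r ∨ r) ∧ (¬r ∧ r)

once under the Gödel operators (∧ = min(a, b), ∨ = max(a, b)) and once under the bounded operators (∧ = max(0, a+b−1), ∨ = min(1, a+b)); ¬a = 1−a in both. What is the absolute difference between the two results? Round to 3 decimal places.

Under Gödel:
  r ∨ r = max(a, b) on (0.70, 0.70) = 0.70
  ¬r = 1 − 0.70 = 0.30
  ¬r ∧ r = min(a, b) on (0.30, 0.70) = 0.30
  (r ∨ r) ∧ (¬r ∧ r) = min(a, b) on (0.70, 0.30) = 0.30
  → value = 0.3000
Under bounded:
  r ∨ r = min(1, a+b) on (0.70, 0.70) = 1.00
  ¬r = 1 − 0.70 = 0.30
  ¬r ∧ r = max(0, a+b−1) on (0.30, 0.70) = 0.00
  (r ∨ r) ∧ (¬r ∧ r) = max(0, a+b−1) on (1.00, 0.00) = 0.00
  → value = 0.0000
|0.3000 − 0.0000| = 0.300

0.300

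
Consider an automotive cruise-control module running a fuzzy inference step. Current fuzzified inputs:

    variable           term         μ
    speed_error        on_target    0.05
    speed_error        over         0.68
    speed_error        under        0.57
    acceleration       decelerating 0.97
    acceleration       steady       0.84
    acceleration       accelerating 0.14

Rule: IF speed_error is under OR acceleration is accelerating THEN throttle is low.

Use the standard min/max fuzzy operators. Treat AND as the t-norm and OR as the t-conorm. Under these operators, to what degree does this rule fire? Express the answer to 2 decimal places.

0.57

firing strength: under=0.57, accelerating=0.14; OR[max(a, b)] → w = 0.57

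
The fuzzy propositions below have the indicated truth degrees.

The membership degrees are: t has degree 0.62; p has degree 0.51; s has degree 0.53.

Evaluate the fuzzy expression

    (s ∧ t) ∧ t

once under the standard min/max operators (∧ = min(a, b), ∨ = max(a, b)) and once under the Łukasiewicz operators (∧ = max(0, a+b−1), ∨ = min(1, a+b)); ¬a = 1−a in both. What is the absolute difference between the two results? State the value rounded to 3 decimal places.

Under standard min/max:
  s ∧ t = min(a, b) on (0.53, 0.62) = 0.53
  (s ∧ t) ∧ t = min(a, b) on (0.53, 0.62) = 0.53
  → value = 0.5300
Under Łukasiewicz:
  s ∧ t = max(0, a+b−1) on (0.53, 0.62) = 0.15
  (s ∧ t) ∧ t = max(0, a+b−1) on (0.15, 0.62) = 0.00
  → value = 0.0000
|0.5300 − 0.0000| = 0.530

0.530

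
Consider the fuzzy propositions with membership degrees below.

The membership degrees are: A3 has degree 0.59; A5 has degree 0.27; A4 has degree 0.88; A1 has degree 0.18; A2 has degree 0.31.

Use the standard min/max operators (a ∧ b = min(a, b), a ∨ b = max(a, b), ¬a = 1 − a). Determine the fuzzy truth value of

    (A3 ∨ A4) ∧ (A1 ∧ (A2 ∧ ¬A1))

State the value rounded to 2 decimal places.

A3 ∨ A4 = max(a, b) on (0.59, 0.88) = 0.88
¬A1 = 1 − 0.18 = 0.82
A2 ∧ ¬A1 = min(a, b) on (0.31, 0.82) = 0.31
A1 ∧ (A2 ∧ ¬A1) = min(a, b) on (0.18, 0.31) = 0.18
(A3 ∨ A4) ∧ (A1 ∧ (A2 ∧ ¬A1)) = min(a, b) on (0.88, 0.18) = 0.18

0.18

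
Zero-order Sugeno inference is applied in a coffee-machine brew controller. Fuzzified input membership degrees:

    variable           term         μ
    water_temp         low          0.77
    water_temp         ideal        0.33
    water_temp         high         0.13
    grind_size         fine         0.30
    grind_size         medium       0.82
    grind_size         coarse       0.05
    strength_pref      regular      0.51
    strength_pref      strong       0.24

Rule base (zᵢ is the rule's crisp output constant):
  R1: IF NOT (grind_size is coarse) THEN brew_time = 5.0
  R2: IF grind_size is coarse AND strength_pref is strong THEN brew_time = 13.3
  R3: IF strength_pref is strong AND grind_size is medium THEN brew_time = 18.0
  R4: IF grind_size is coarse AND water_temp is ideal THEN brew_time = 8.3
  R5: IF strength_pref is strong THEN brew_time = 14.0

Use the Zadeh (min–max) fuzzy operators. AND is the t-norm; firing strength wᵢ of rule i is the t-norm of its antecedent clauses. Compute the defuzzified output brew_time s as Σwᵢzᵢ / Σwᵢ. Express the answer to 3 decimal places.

R1 (z=5.0): ¬coarse=1−0.05=0.95 → w = 0.95
R2 (z=13.3): coarse=0.05, strong=0.24; AND[min(a, b)] → w = 0.05
R3 (z=18.0): strong=0.24, medium=0.82; AND[min(a, b)] → w = 0.24
R4 (z=8.3): coarse=0.05, ideal=0.33; AND[min(a, b)] → w = 0.05
R5 (z=14.0): strong=0.24 → w = 0.24
Weighted average = (0.95·5.0 + 0.05·13.3 + 0.24·18.0 + 0.05·8.3 + 0.24·14.0) / (0.95 + 0.05 + 0.24 + 0.05 + 0.24)
  = 13.5100 / 1.5300 = 8.830

8.830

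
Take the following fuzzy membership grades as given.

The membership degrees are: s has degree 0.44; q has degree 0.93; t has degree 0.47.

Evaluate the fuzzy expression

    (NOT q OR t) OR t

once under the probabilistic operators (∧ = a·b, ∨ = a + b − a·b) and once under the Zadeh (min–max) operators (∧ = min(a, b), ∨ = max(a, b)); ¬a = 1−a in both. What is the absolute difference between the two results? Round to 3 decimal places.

Under probabilistic:
  NOT q = 1 − 0.9300 = 0.0700
  NOT q OR t = a + b − a·b on (0.0700, 0.4700) = 0.5071
  (NOT q OR t) OR t = a + b − a·b on (0.5071, 0.4700) = 0.7388
  → value = 0.7388
Under Zadeh (min–max):
  NOT q = 1 − 0.93 = 0.07
  NOT q OR t = max(a, b) on (0.07, 0.47) = 0.47
  (NOT q OR t) OR t = max(a, b) on (0.47, 0.47) = 0.47
  → value = 0.4700
|0.7388 − 0.4700| = 0.269

0.269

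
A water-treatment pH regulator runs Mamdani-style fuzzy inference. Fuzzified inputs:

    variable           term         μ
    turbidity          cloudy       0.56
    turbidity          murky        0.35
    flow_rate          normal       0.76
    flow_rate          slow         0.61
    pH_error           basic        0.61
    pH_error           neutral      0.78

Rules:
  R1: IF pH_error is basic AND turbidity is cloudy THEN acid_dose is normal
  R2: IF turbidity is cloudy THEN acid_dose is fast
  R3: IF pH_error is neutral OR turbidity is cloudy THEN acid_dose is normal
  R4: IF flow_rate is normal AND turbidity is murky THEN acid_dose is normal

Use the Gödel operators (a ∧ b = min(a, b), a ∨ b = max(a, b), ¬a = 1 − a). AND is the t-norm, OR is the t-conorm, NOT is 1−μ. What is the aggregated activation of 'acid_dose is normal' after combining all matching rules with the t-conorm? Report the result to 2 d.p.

R1: basic=0.61, cloudy=0.56; AND[min(a, b)] → w = 0.56
R2: cloudy=0.56 → w = 0.56
R3: neutral=0.78, cloudy=0.56; OR[max(a, b)] → w = 0.78
R4: normal=0.76, murky=0.35; AND[min(a, b)] → w = 0.35
Rules with consequent 'normal': {R1, R3, R4} → strengths 0.56, 0.78, 0.35
Aggregate via t-conorm [max(a, b)]: 0.78

0.78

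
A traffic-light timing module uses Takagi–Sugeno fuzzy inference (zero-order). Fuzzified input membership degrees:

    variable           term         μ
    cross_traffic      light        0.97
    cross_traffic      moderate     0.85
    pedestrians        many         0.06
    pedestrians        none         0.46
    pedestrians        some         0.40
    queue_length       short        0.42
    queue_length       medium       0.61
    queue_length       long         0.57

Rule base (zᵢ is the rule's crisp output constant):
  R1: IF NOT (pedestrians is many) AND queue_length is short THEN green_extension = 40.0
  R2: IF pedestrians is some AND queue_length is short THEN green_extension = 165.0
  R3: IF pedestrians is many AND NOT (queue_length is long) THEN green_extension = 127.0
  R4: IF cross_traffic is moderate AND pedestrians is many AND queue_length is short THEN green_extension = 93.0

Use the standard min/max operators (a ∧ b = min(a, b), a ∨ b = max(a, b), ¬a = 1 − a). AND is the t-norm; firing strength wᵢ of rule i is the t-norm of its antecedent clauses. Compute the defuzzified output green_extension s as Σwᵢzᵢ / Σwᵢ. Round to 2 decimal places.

102.13

R1 (z=40.0): ¬many=1−0.06=0.94, short=0.42; AND[min(a, b)] → w = 0.42
R2 (z=165.0): some=0.40, short=0.42; AND[min(a, b)] → w = 0.40
R3 (z=127.0): many=0.06, ¬long=1−0.57=0.43; AND[min(a, b)] → w = 0.06
R4 (z=93.0): moderate=0.85, many=0.06, short=0.42; AND[min(a, b)] → w = 0.06
Weighted average = (0.42·40.0 + 0.40·165.0 + 0.06·127.0 + 0.06·93.0) / (0.42 + 0.40 + 0.06 + 0.06)
  = 96.0000 / 0.9400 = 102.13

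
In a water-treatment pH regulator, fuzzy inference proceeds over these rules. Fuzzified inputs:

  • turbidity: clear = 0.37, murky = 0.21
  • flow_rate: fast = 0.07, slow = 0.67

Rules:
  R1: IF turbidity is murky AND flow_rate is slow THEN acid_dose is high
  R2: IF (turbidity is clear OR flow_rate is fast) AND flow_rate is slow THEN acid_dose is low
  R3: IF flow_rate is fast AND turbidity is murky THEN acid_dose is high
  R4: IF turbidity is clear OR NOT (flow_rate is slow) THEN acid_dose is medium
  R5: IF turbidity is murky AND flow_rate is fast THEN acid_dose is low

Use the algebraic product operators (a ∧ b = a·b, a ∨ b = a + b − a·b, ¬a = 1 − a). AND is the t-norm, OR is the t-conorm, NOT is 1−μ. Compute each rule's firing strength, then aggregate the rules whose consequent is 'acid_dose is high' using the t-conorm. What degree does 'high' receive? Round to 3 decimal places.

R1: murky=0.21, slow=0.67; AND[a·b] → w = 0.1407
R2: (clear=0.37 OR fast=0.07) = 0.4141; AND[a·b] with slow=0.67 → w = 0.2774
R3: fast=0.07, murky=0.21; AND[a·b] → w = 0.0147
R4: clear=0.37, ¬slow=1−0.67=0.33; OR[a + b − a·b] → w = 0.5779
R5: murky=0.21, fast=0.07; AND[a·b] → w = 0.0147
Rules with consequent 'high': {R1, R3} → strengths 0.1407, 0.0147
Aggregate via t-conorm [a + b − a·b]: 0.1533

0.153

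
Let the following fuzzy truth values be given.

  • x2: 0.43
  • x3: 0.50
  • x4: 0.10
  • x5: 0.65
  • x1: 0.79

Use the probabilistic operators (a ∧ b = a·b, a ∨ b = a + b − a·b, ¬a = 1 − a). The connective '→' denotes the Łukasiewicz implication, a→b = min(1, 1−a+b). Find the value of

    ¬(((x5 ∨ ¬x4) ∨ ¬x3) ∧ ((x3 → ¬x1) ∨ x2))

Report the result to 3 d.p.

0.180

¬x4 = 1 − 0.1000 = 0.9000
x5 ∨ ¬x4 = a + b − a·b on (0.6500, 0.9000) = 0.9650
¬x3 = 1 − 0.5000 = 0.5000
(x5 ∨ ¬x4) ∨ ¬x3 = a + b − a·b on (0.9650, 0.5000) = 0.9825
¬x1 = 1 − 0.7900 = 0.2100
x3 → ¬x1  [Łukasiewicz: min(1, 1−a+b)] with a=0.5000, b=0.2100 → 0.7100
(x3 → ¬x1) ∨ x2 = a + b − a·b on (0.7100, 0.4300) = 0.8347
((x5 ∨ ¬x4) ∨ ¬x3) ∧ ((x3 → ¬x1) ∨ x2) = a·b on (0.9825, 0.8347) = 0.8201
¬(((x5 ∨ ¬x4) ∨ ¬x3) ∧ ((x3 → ¬x1) ∨ x2)) = 1 − 0.8201 = 0.1799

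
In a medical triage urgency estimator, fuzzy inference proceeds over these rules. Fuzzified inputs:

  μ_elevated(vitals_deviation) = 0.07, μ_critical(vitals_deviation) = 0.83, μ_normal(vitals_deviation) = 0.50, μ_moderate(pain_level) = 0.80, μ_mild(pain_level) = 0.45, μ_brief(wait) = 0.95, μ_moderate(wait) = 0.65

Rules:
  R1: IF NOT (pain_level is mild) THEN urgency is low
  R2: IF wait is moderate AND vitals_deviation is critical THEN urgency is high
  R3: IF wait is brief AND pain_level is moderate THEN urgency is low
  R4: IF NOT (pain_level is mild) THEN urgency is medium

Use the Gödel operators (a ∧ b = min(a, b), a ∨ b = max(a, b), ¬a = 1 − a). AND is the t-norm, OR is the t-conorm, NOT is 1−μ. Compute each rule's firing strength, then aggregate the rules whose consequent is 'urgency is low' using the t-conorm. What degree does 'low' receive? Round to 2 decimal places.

R1: ¬mild=1−0.45=0.55 → w = 0.55
R2: moderate=0.65, critical=0.83; AND[min(a, b)] → w = 0.65
R3: brief=0.95, moderate=0.80; AND[min(a, b)] → w = 0.80
R4: ¬mild=1−0.45=0.55 → w = 0.55
Rules with consequent 'low': {R1, R3} → strengths 0.55, 0.80
Aggregate via t-conorm [max(a, b)]: 0.80

0.80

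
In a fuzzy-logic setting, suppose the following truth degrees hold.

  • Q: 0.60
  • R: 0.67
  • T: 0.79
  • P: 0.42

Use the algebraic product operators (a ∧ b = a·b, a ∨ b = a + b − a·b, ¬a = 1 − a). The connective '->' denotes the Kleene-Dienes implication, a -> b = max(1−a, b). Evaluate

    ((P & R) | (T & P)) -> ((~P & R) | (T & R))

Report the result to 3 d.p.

P & R = a·b on (0.4200, 0.6700) = 0.2814
T & P = a·b on (0.7900, 0.4200) = 0.3318
(P & R) | (T & P) = a + b − a·b on (0.2814, 0.3318) = 0.5198
~P = 1 − 0.4200 = 0.5800
~P & R = a·b on (0.5800, 0.6700) = 0.3886
T & R = a·b on (0.7900, 0.6700) = 0.5293
(~P & R) | (T & R) = a + b − a·b on (0.3886, 0.5293) = 0.7122
((P & R) | (T & P)) -> ((~P & R) | (T & R))  [Kleene-Dienes: max(1−a, b)] with a=0.5198, b=0.7122 → 0.7122

0.712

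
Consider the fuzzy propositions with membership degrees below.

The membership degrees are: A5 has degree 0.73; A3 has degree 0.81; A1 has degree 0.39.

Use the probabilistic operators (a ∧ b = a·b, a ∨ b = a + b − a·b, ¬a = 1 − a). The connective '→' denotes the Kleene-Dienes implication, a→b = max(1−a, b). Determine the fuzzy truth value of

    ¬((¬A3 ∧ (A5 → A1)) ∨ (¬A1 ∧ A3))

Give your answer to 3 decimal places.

¬A3 = 1 − 0.8100 = 0.1900
A5 → A1  [Kleene-Dienes: max(1−a, b)] with a=0.7300, b=0.3900 → 0.3900
¬A3 ∧ (A5 → A1) = a·b on (0.1900, 0.3900) = 0.0741
¬A1 = 1 − 0.3900 = 0.6100
¬A1 ∧ A3 = a·b on (0.6100, 0.8100) = 0.4941
(¬A3 ∧ (A5 → A1)) ∨ (¬A1 ∧ A3) = a + b − a·b on (0.0741, 0.4941) = 0.5316
¬((¬A3 ∧ (A5 → A1)) ∨ (¬A1 ∧ A3)) = 1 − 0.5316 = 0.4684

0.468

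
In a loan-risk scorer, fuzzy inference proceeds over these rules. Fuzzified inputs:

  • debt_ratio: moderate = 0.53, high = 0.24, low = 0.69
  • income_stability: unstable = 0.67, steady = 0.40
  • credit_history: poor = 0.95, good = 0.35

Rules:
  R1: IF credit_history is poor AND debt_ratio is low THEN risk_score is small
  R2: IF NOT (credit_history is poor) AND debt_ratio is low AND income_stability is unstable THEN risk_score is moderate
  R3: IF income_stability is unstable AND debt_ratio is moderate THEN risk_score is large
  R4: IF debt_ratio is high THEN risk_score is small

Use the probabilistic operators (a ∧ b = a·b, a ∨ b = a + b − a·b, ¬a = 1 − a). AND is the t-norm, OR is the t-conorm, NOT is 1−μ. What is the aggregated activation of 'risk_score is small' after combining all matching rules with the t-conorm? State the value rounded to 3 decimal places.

0.738

R1: poor=0.95, low=0.69; AND[a·b] → w = 0.6555
R2: ¬poor=1−0.95=0.05, low=0.69, unstable=0.67; AND[a·b] → w = 0.0231
R3: unstable=0.67, moderate=0.53; AND[a·b] → w = 0.3551
R4: high=0.24 → w = 0.2400
Rules with consequent 'small': {R1, R4} → strengths 0.6555, 0.2400
Aggregate via t-conorm [a + b − a·b]: 0.7382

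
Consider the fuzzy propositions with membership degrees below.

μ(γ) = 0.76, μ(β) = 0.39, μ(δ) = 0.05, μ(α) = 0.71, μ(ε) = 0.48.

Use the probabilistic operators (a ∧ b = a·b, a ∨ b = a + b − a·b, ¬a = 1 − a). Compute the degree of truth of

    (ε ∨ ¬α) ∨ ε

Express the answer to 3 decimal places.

¬α = 1 − 0.7100 = 0.2900
ε ∨ ¬α = a + b − a·b on (0.4800, 0.2900) = 0.6308
(ε ∨ ¬α) ∨ ε = a + b − a·b on (0.6308, 0.4800) = 0.8080

0.808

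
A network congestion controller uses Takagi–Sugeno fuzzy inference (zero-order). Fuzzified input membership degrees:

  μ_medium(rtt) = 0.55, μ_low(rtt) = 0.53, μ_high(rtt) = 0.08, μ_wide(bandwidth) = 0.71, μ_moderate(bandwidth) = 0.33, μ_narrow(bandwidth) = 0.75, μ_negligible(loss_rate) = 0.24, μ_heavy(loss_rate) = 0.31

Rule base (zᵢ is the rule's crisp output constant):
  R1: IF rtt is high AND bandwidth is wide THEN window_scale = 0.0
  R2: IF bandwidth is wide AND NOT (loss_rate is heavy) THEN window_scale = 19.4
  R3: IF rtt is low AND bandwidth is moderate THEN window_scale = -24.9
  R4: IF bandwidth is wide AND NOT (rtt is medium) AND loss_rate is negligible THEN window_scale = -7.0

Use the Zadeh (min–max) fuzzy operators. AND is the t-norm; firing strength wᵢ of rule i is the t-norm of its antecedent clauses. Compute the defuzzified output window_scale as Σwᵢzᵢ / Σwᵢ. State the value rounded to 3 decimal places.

R1 (z=0.0): high=0.08, wide=0.71; AND[min(a, b)] → w = 0.08
R2 (z=19.4): wide=0.71, ¬heavy=1−0.31=0.69; AND[min(a, b)] → w = 0.69
R3 (z=-24.9): low=0.53, moderate=0.33; AND[min(a, b)] → w = 0.33
R4 (z=-7.0): wide=0.71, ¬medium=1−0.55=0.45, negligible=0.24; AND[min(a, b)] → w = 0.24
Weighted average = (0.08·0.0 + 0.69·19.4 + 0.33·-24.9 + 0.24·-7.0) / (0.08 + 0.69 + 0.33 + 0.24)
  = 3.4890 / 1.3400 = 2.604

2.604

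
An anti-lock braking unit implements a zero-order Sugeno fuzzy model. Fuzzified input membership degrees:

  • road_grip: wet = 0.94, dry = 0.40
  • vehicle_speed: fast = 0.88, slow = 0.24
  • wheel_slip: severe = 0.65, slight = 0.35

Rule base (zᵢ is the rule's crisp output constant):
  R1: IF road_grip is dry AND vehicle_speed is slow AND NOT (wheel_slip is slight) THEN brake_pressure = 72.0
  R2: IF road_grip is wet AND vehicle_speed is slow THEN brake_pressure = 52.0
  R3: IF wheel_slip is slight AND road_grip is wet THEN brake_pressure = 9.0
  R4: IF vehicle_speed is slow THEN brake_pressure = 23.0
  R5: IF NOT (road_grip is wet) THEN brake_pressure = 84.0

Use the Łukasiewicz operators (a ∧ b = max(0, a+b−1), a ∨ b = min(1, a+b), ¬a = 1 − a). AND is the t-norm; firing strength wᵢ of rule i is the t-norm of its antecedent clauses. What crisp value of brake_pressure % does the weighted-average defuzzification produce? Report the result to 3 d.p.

R1 (z=72.0): dry=0.40, slow=0.24, ¬slight=1−0.35=0.65; AND[max(0, a+b−1)] → w = 0.00
R2 (z=52.0): wet=0.94, slow=0.24; AND[max(0, a+b−1)] → w = 0.18
R3 (z=9.0): slight=0.35, wet=0.94; AND[max(0, a+b−1)] → w = 0.29
R4 (z=23.0): slow=0.24 → w = 0.24
R5 (z=84.0): ¬wet=1−0.94=0.06 → w = 0.06
Weighted average = (0.00·72.0 + 0.18·52.0 + 0.29·9.0 + 0.24·23.0 + 0.06·84.0) / (0.00 + 0.18 + 0.29 + 0.24 + 0.06)
  = 22.5300 / 0.7700 = 29.260

29.260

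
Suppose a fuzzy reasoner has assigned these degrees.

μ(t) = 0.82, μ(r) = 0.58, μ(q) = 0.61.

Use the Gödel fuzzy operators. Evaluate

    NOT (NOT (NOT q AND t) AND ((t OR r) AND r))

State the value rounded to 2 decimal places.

NOT q = 1 − 0.61 = 0.39
NOT q AND t = min(a, b) on (0.39, 0.82) = 0.39
NOT (NOT q AND t) = 1 − 0.39 = 0.61
t OR r = max(a, b) on (0.82, 0.58) = 0.82
(t OR r) AND r = min(a, b) on (0.82, 0.58) = 0.58
NOT (NOT q AND t) AND ((t OR r) AND r) = min(a, b) on (0.61, 0.58) = 0.58
NOT (NOT (NOT q AND t) AND ((t OR r) AND r)) = 1 − 0.58 = 0.42

0.42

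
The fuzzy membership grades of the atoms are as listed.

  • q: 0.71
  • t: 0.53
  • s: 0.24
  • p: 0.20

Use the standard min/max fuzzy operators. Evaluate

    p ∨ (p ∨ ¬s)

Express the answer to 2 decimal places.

¬s = 1 − 0.24 = 0.76
p ∨ ¬s = max(a, b) on (0.20, 0.76) = 0.76
p ∨ (p ∨ ¬s) = max(a, b) on (0.20, 0.76) = 0.76

0.76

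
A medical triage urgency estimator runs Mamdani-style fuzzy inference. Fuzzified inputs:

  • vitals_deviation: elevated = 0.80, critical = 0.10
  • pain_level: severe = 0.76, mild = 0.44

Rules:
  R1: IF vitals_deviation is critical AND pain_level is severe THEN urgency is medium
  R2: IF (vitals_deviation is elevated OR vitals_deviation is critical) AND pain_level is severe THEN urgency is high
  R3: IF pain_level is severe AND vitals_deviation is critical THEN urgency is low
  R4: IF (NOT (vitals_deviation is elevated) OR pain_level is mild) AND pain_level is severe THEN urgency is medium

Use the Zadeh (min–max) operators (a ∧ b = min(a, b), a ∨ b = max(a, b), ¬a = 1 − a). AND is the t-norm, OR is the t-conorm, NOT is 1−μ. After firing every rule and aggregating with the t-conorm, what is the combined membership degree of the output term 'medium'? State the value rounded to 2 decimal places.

0.44

R1: critical=0.10, severe=0.76; AND[min(a, b)] → w = 0.10
R2: (elevated=0.80 OR critical=0.10) = 0.80; AND[min(a, b)] with severe=0.76 → w = 0.76
R3: severe=0.76, critical=0.10; AND[min(a, b)] → w = 0.10
R4: (¬elevated=1−0.80=0.20 OR mild=0.44) = 0.44; AND[min(a, b)] with severe=0.76 → w = 0.44
Rules with consequent 'medium': {R1, R4} → strengths 0.10, 0.44
Aggregate via t-conorm [max(a, b)]: 0.44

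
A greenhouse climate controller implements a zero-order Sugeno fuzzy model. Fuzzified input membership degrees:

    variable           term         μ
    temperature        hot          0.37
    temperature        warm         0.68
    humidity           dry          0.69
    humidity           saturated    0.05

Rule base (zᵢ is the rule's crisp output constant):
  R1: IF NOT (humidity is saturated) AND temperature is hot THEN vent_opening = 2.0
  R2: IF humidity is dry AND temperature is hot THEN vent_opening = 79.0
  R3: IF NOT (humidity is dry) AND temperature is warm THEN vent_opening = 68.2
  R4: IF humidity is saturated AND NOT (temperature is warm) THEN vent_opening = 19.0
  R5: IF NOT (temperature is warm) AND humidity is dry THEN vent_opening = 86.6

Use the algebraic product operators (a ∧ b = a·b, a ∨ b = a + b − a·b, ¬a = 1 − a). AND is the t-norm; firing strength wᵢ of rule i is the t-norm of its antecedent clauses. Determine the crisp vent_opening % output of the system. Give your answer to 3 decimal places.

51.853

R1 (z=2.0): ¬saturated=1−0.05=0.95, hot=0.37; AND[a·b] → w = 0.3515
R2 (z=79.0): dry=0.69, hot=0.37; AND[a·b] → w = 0.2553
R3 (z=68.2): ¬dry=1−0.69=0.31, warm=0.68; AND[a·b] → w = 0.2108
R4 (z=19.0): saturated=0.05, ¬warm=1−0.68=0.32; AND[a·b] → w = 0.0160
R5 (z=86.6): ¬warm=1−0.68=0.32, dry=0.69; AND[a·b] → w = 0.2208
Weighted average = (0.3515·2.0 + 0.2553·79.0 + 0.2108·68.2 + 0.0160·19.0 + 0.2208·86.6) / (0.3515 + 0.2553 + 0.2108 + 0.0160 + 0.2208)
  = 54.6735 / 1.0544 = 51.853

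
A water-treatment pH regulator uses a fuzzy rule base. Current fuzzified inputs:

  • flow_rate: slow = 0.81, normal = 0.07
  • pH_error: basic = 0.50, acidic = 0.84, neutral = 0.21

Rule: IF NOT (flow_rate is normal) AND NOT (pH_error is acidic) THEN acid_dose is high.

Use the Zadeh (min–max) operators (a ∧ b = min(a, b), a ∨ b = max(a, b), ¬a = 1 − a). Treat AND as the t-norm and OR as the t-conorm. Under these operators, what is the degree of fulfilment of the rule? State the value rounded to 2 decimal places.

0.16

firing strength: ¬normal=1−0.07=0.93, ¬acidic=1−0.84=0.16; AND[min(a, b)] → w = 0.16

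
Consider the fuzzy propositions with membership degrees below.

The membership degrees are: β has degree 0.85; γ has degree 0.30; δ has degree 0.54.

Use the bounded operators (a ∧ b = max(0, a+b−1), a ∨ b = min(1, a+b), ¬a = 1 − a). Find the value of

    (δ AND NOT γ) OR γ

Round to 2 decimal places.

NOT γ = 1 − 0.30 = 0.70
δ AND NOT γ = max(0, a+b−1) on (0.54, 0.70) = 0.24
(δ AND NOT γ) OR γ = min(1, a+b) on (0.24, 0.30) = 0.54

0.54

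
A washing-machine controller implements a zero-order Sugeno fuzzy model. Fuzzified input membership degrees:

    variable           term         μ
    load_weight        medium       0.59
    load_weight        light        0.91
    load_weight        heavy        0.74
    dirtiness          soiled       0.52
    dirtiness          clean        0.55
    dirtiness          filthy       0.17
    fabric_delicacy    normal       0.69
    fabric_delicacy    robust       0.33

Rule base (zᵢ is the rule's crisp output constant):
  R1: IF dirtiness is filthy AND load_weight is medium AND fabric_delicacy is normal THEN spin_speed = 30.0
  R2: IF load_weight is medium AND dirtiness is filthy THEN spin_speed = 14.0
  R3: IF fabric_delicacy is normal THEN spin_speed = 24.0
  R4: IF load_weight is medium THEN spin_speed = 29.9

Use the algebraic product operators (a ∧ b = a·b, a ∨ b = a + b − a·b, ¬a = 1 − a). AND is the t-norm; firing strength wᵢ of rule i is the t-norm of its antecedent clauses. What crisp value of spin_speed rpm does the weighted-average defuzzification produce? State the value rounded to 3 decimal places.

25.996

R1 (z=30.0): filthy=0.17, medium=0.59, normal=0.69; AND[a·b] → w = 0.0692
R2 (z=14.0): medium=0.59, filthy=0.17; AND[a·b] → w = 0.1003
R3 (z=24.0): normal=0.69 → w = 0.6900
R4 (z=29.9): medium=0.59 → w = 0.5900
Weighted average = (0.0692·30.0 + 0.1003·14.0 + 0.6900·24.0 + 0.5900·29.9) / (0.0692 + 0.1003 + 0.6900 + 0.5900)
  = 37.6814 / 1.4495 = 25.996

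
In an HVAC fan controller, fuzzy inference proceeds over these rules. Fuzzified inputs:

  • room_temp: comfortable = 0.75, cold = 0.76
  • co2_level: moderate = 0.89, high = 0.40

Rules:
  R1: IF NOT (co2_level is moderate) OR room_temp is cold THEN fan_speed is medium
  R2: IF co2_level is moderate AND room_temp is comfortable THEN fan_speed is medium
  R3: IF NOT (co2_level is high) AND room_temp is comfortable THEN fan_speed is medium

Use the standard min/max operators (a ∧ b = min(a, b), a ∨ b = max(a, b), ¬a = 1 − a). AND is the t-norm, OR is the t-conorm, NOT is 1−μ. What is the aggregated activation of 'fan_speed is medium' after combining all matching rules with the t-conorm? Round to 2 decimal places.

0.76

R1: ¬moderate=1−0.89=0.11, cold=0.76; OR[max(a, b)] → w = 0.76
R2: moderate=0.89, comfortable=0.75; AND[min(a, b)] → w = 0.75
R3: ¬high=1−0.40=0.60, comfortable=0.75; AND[min(a, b)] → w = 0.60
Rules with consequent 'medium': {R1, R2, R3} → strengths 0.76, 0.75, 0.60
Aggregate via t-conorm [max(a, b)]: 0.76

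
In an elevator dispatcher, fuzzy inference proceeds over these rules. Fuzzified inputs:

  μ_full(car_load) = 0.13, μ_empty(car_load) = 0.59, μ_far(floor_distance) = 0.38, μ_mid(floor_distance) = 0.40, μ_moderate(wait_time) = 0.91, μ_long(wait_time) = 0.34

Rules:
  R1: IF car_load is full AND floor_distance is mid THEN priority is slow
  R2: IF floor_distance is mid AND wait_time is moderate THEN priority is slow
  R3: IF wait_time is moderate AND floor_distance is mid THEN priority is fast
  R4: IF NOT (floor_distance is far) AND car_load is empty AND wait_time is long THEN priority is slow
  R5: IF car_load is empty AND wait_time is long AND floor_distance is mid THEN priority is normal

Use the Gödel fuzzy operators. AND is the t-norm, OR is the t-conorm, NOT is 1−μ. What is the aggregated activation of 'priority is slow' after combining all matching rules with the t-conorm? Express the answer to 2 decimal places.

R1: full=0.13, mid=0.40; AND[min(a, b)] → w = 0.13
R2: mid=0.40, moderate=0.91; AND[min(a, b)] → w = 0.40
R3: moderate=0.91, mid=0.40; AND[min(a, b)] → w = 0.40
R4: ¬far=1−0.38=0.62, empty=0.59, long=0.34; AND[min(a, b)] → w = 0.34
R5: empty=0.59, long=0.34, mid=0.40; AND[min(a, b)] → w = 0.34
Rules with consequent 'slow': {R1, R2, R4} → strengths 0.13, 0.40, 0.34
Aggregate via t-conorm [max(a, b)]: 0.40

0.40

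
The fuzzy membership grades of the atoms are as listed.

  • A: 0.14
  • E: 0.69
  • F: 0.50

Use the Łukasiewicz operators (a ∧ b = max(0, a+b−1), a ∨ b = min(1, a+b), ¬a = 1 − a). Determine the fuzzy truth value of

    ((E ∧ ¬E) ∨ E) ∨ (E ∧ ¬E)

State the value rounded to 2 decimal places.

0.69

¬E = 1 − 0.69 = 0.31
E ∧ ¬E = max(0, a+b−1) on (0.69, 0.31) = 0.00
(E ∧ ¬E) ∨ E = min(1, a+b) on (0.00, 0.69) = 0.69
¬E = 1 − 0.69 = 0.31
E ∧ ¬E = max(0, a+b−1) on (0.69, 0.31) = 0.00
((E ∧ ¬E) ∨ E) ∨ (E ∧ ¬E) = min(1, a+b) on (0.69, 0.00) = 0.69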